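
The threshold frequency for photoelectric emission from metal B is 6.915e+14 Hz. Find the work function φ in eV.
2.86 eV

At the threshold frequency, photon energy equals work function:
φ = hf₀

Calculating:
φ = (6.626×10⁻³⁴ J·s)(6.915e+14 Hz)
φ = 2.86 eV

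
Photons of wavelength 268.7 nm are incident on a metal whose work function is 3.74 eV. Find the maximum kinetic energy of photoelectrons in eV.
0.8742 eV

Using Einstein's photoelectric equation: KE_max = hf - φ = hc/λ - φ

First, calculate the photon energy:
E_photon = hc/λ = (6.626×10⁻³⁴ J·s)(3×10⁸ m/s) / (268.7×10⁻⁹ m)
E_photon = 4.6142 eV

Then, the maximum kinetic energy:
KE_max = E_photon - φ = 4.6142 eV - 3.74 eV = 0.8742 eV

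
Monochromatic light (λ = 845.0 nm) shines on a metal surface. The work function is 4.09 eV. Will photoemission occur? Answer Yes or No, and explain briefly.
No

For photoemission, the photon energy must exceed the work function.

Photon energy: E = hc/λ = 1.4673 eV
Work function: φ = 4.09 eV

Since E_photon (1.4673 eV) < φ (4.09 eV), photoemission will NOT occur.
The threshold wavelength is λ₀ = hc/φ = 303.1 nm.
Since 845.0 nm > 303.1 nm, the photons lack sufficient energy.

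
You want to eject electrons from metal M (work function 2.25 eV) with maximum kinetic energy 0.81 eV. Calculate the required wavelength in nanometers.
405.18 nm

From Einstein's equation: KE_max = hc/λ - φ

Rearranging for λ:
hc/λ = KE_max + φ
λ = hc/(KE_max + φ)

Required photon energy:
E_photon = KE_max + φ = 0.81 + 2.25 = 3.06 eV

Required wavelength:
λ = hc/E_photon = (6.626×10⁻³⁴)(3×10⁸) / (3.06 × 1.602×10⁻¹⁹)
λ = 405.18 nm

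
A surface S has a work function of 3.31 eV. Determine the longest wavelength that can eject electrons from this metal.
374.57 nm

The threshold wavelength is when the photon energy equals the work function:
hc/λ₀ = φ

Solving for λ₀:
λ₀ = hc/φ = (6.626×10⁻³⁴ J·s)(3×10⁸ m/s) / (3.31 eV × 1.602×10⁻¹⁹ J/eV)
λ₀ = 374.57 nm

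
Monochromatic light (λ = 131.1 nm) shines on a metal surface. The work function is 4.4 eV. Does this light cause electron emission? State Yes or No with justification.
Yes

For photoemission, the photon energy must exceed the work function.

Photon energy: E = hc/λ = 9.4572 eV
Work function: φ = 4.4 eV

Since E_photon (9.4572 eV) > φ (4.4 eV), photoemission WILL occur.
The threshold wavelength is λ₀ = hc/φ = 281.8 nm.
Since 131.1 nm < 281.8 nm, the light has sufficient energy.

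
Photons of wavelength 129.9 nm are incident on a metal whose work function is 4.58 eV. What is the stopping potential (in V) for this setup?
4.9646 V

The stopping potential V_s satisfies: eV_s = KE_max

First, find KE_max using Einstein's equation:
E_photon = hc/λ = 9.5446 eV
KE_max = E_photon - φ = 9.5446 - 4.58 = 4.9646 eV

Since eV_s = KE_max:
V_s = KE_max/e = 4.9646 V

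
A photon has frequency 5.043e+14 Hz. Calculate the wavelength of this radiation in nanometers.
594.47 nm

Using the wave equation: c = fλ

Solving for wavelength:
λ = c/f = (3×10⁸ m/s) / (5.043e+14 Hz)
λ = 594.47 nm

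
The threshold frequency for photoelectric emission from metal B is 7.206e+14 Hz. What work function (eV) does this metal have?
2.98 eV

At the threshold frequency, photon energy equals work function:
φ = hf₀

Calculating:
φ = (6.626×10⁻³⁴ J·s)(7.206e+14 Hz)
φ = 2.98 eV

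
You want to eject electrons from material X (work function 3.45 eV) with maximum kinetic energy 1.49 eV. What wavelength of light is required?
250.98 nm

From Einstein's equation: KE_max = hc/λ - φ

Rearranging for λ:
hc/λ = KE_max + φ
λ = hc/(KE_max + φ)

Required photon energy:
E_photon = KE_max + φ = 1.49 + 3.45 = 4.94 eV

Required wavelength:
λ = hc/E_photon = (6.626×10⁻³⁴)(3×10⁸) / (4.94 × 1.602×10⁻¹⁹)
λ = 250.98 nm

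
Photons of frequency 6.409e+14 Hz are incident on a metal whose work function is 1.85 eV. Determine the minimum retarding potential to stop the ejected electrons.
0.8005 V

The stopping potential V_s satisfies: eV_s = KE_max

First, find KE_max using Einstein's equation:
E_photon = hf = (6.626×10⁻³⁴ J·s)(6.409e+14 Hz) = 2.6505 eV
KE_max = E_photon - φ = 2.6505 - 1.85 = 0.8005 eV

Since eV_s = KE_max:
V_s = KE_max/e = 0.8005 V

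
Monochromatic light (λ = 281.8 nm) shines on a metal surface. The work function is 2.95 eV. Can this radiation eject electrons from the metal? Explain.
Yes

For photoemission, the photon energy must exceed the work function.

Photon energy: E = hc/λ = 4.3997 eV
Work function: φ = 2.95 eV

Since E_photon (4.3997 eV) > φ (2.95 eV), photoemission WILL occur.
The threshold wavelength is λ₀ = hc/φ = 420.3 nm.
Since 281.8 nm < 420.3 nm, the light has sufficient energy.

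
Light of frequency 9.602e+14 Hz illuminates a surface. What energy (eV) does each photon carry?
3.9711 eV

Using E = hf:

E = hf = (6.626×10⁻³⁴ J·s)(9.602e+14 Hz)
E = 3.9711 eV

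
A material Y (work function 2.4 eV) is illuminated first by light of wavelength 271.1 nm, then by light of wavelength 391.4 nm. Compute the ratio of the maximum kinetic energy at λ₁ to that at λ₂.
2.8310

Using Einstein's equation: KE_max = hc/λ - φ

For λ₁ = 271.1 nm:
E₁ = hc/λ₁ = 4.5734 eV
KE₁ = E₁ - φ = 4.5734 - 2.4 = 2.1734 eV

For λ₂ = 391.4 nm:
E₂ = hc/λ₂ = 3.1677 eV
KE₂ = E₂ - φ = 3.1677 - 2.4 = 0.7677 eV

Ratio: KE₁/KE₂ = 2.1734/0.7677 = 2.8310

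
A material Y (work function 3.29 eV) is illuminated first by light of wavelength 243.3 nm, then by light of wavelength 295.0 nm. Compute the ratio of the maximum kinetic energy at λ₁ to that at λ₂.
1.9783

Using Einstein's equation: KE_max = hc/λ - φ

For λ₁ = 243.3 nm:
E₁ = hc/λ₁ = 5.0959 eV
KE₁ = E₁ - φ = 5.0959 - 3.29 = 1.8059 eV

For λ₂ = 295.0 nm:
E₂ = hc/λ₂ = 4.2029 eV
KE₂ = E₂ - φ = 4.2029 - 3.29 = 0.9129 eV

Ratio: KE₁/KE₂ = 1.8059/0.9129 = 1.9783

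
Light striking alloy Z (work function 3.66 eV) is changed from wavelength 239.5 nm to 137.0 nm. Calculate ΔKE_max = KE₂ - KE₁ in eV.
3.8731 eV

Using Einstein's equation: KE_max = hc/λ - φ

For λ₁ = 239.5 nm:
KE₁ = hc/λ₁ - φ = 5.1768 - 3.66 = 1.5168 eV

For λ₂ = 137.0 nm:
KE₂ = hc/λ₂ - φ = 9.0499 - 3.66 = 5.3899 eV

Change in KE:
ΔKE = KE₂ - KE₁ = 5.3899 - 1.5168 = 3.8731 eV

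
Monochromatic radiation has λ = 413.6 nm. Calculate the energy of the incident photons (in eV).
2.9977 eV

Using E = hf = hc/λ:

E = hc/λ = (6.626×10⁻³⁴ J·s)(3×10⁸ m/s) / (413.6×10⁻⁹ m)
E = 2.9977 eV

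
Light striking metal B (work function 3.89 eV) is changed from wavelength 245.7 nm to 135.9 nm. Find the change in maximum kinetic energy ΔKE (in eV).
4.0770 eV

Using Einstein's equation: KE_max = hc/λ - φ

For λ₁ = 245.7 nm:
KE₁ = hc/λ₁ - φ = 5.0462 - 3.89 = 1.1562 eV

For λ₂ = 135.9 nm:
KE₂ = hc/λ₂ - φ = 9.1232 - 3.89 = 5.2332 eV

Change in KE:
ΔKE = KE₂ - KE₁ = 5.2332 - 1.1562 = 4.0770 eV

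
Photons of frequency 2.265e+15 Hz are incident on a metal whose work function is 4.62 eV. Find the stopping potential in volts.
4.7473 V

The stopping potential V_s satisfies: eV_s = KE_max

First, find KE_max using Einstein's equation:
E_photon = hf = (6.626×10⁻³⁴ J·s)(2.265e+15 Hz) = 9.3673 eV
KE_max = E_photon - φ = 9.3673 - 4.62 = 4.7473 eV

Since eV_s = KE_max:
V_s = KE_max/e = 4.7473 V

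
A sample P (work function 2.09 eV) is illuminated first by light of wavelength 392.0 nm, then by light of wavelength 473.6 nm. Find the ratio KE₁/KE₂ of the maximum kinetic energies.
2.0323

Using Einstein's equation: KE_max = hc/λ - φ

For λ₁ = 392.0 nm:
E₁ = hc/λ₁ = 3.1629 eV
KE₁ = E₁ - φ = 3.1629 - 2.09 = 1.0729 eV

For λ₂ = 473.6 nm:
E₂ = hc/λ₂ = 2.6179 eV
KE₂ = E₂ - φ = 2.6179 - 2.09 = 0.5279 eV

Ratio: KE₁/KE₂ = 1.0729/0.5279 = 2.0323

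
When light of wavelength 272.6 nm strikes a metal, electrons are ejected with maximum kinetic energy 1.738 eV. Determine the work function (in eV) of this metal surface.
2.81 eV

From Einstein's photoelectric equation: KE_max = hf - φ = hc/λ - φ

Rearranging for φ:
φ = hc/λ - KE_max

Calculate photon energy:
E_photon = hc/λ = 4.5482 eV

Therefore:
φ = 4.5482 - 1.738 = 2.81 eV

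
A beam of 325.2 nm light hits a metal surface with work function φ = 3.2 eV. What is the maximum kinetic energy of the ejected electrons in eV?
0.6126 eV

Using Einstein's photoelectric equation: KE_max = hf - φ = hc/λ - φ

First, calculate the photon energy:
E_photon = hc/λ = (6.626×10⁻³⁴ J·s)(3×10⁸ m/s) / (325.2×10⁻⁹ m)
E_photon = 3.8126 eV

Then, the maximum kinetic energy:
KE_max = E_photon - φ = 3.8126 eV - 3.2 eV = 0.6126 eV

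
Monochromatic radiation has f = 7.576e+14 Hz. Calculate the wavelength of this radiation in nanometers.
395.71 nm

Using the wave equation: c = fλ

Solving for wavelength:
λ = c/f = (3×10⁸ m/s) / (7.576e+14 Hz)
λ = 395.71 nm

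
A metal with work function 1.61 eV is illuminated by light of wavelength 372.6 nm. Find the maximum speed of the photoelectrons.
7.7728e+05 m/s

First, find the maximum kinetic energy:
E_photon = hc/λ = 3.3275 eV
KE_max = E_photon - φ = 3.3275 - 1.61 = 1.7175 eV

Convert to Joules: KE_max = 1.7175 × 1.602×10⁻¹⁹ J = 2.7518e-19 J

Then use KE = ½mv² to find velocity:
v = √(2·KE/m) = √(2 × 2.7518e-19 J / 9.109e-31 kg)
v = 7.7728e+05 m/s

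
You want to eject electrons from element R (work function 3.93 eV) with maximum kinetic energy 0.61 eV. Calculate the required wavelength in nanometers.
273.09 nm

From Einstein's equation: KE_max = hc/λ - φ

Rearranging for λ:
hc/λ = KE_max + φ
λ = hc/(KE_max + φ)

Required photon energy:
E_photon = KE_max + φ = 0.61 + 3.93 = 4.54 eV

Required wavelength:
λ = hc/E_photon = (6.626×10⁻³⁴)(3×10⁸) / (4.54 × 1.602×10⁻¹⁹)
λ = 273.09 nm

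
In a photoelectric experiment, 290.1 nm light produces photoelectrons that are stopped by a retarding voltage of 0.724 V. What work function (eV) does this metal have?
3.55 eV

The stopping potential gives the maximum kinetic energy: KE_max = eV_s = 0.724 eV

From Einstein's photoelectric equation: KE_max = hc/λ - φ
Rearranging: φ = hc/λ - KE_max

Calculate photon energy:
E_photon = hc/λ = (6.626×10⁻³⁴ J·s)(3×10⁸ m/s) / (290.1×10⁻⁹ m) = 4.2738 eV

Therefore:
φ = 4.2738 - 0.724 = 3.55 eV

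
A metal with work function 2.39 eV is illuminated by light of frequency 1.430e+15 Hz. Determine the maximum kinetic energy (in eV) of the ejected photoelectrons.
3.5240 eV

Using Einstein's photoelectric equation: KE_max = hf - φ

First, calculate the photon energy:
E_photon = hf = (6.626×10⁻³⁴ J·s)(1.430e+15 Hz)
E_photon = 5.9140 eV

Then, the maximum kinetic energy:
KE_max = E_photon - φ = 5.9140 eV - 2.39 eV = 3.5240 eV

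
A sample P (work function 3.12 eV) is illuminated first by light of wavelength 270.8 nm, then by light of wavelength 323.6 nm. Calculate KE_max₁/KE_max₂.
2.0501

Using Einstein's equation: KE_max = hc/λ - φ

For λ₁ = 270.8 nm:
E₁ = hc/λ₁ = 4.5784 eV
KE₁ = E₁ - φ = 4.5784 - 3.12 = 1.4584 eV

For λ₂ = 323.6 nm:
E₂ = hc/λ₂ = 3.8314 eV
KE₂ = E₂ - φ = 3.8314 - 3.12 = 0.7114 eV

Ratio: KE₁/KE₂ = 1.4584/0.7114 = 2.0501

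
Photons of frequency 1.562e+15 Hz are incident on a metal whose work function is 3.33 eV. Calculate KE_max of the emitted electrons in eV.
3.1299 eV

Using Einstein's photoelectric equation: KE_max = hf - φ

First, calculate the photon energy:
E_photon = hf = (6.626×10⁻³⁴ J·s)(1.562e+15 Hz)
E_photon = 6.4599 eV

Then, the maximum kinetic energy:
KE_max = E_photon - φ = 6.4599 eV - 3.33 eV = 3.1299 eV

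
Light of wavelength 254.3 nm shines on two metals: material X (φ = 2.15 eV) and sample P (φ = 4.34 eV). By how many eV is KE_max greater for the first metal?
2.1900 eV

Using KE_max = hc/λ - φ for each metal:

Photon energy: E = hc/λ = 4.8755 eV

For material X (φ₁ = 2.15 eV):
KE₁ = E - φ₁ = 4.8755 - 2.15 = 2.7255 eV

For sample P (φ₂ = 4.34 eV):
KE₂ = E - φ₂ = 4.8755 - 4.34 = 0.5355 eV

Difference:
ΔKE = KE₁ - KE₂ = 2.7255 - 0.5355 = 2.1900 eV

Note: The difference equals the difference in work functions: 4.34 - 2.15 = 2.19 eV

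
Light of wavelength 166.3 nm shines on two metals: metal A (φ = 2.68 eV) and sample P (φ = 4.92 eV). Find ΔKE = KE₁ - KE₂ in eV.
2.2400 eV

Using KE_max = hc/λ - φ for each metal:

Photon energy: E = hc/λ = 7.4555 eV

For metal A (φ₁ = 2.68 eV):
KE₁ = E - φ₁ = 7.4555 - 2.68 = 4.7755 eV

For sample P (φ₂ = 4.92 eV):
KE₂ = E - φ₂ = 7.4555 - 4.92 = 2.5355 eV

Difference:
ΔKE = KE₁ - KE₂ = 4.7755 - 2.5355 = 2.2400 eV

Note: The difference equals the difference in work functions: 4.92 - 2.68 = 2.24 eV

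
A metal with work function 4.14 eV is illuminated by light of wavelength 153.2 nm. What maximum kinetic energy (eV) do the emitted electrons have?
3.9530 eV

Using Einstein's photoelectric equation: KE_max = hf - φ = hc/λ - φ

First, calculate the photon energy:
E_photon = hc/λ = (6.626×10⁻³⁴ J·s)(3×10⁸ m/s) / (153.2×10⁻⁹ m)
E_photon = 8.0930 eV

Then, the maximum kinetic energy:
KE_max = E_photon - φ = 8.0930 eV - 4.14 eV = 3.9530 eV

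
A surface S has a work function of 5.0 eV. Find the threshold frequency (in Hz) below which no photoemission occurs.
1.2090e+15 Hz

The threshold frequency is when the photon energy equals the work function:
hf₀ = φ

Solving for f₀:
f₀ = φ/h = (5.0 eV × 1.602×10⁻¹⁹ J/eV) / (6.626×10⁻³⁴ J·s)
f₀ = 1.2090e+15 Hz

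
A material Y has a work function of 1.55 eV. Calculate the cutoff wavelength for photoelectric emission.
799.90 nm

The threshold wavelength is when the photon energy equals the work function:
hc/λ₀ = φ

Solving for λ₀:
λ₀ = hc/φ = (6.626×10⁻³⁴ J·s)(3×10⁸ m/s) / (1.55 eV × 1.602×10⁻¹⁹ J/eV)
λ₀ = 799.90 nm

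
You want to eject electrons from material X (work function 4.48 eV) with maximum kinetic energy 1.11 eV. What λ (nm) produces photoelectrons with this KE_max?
221.80 nm

From Einstein's equation: KE_max = hc/λ - φ

Rearranging for λ:
hc/λ = KE_max + φ
λ = hc/(KE_max + φ)

Required photon energy:
E_photon = KE_max + φ = 1.11 + 4.48 = 5.59 eV

Required wavelength:
λ = hc/E_photon = (6.626×10⁻³⁴)(3×10⁸) / (5.59 × 1.602×10⁻¹⁹)
λ = 221.80 nm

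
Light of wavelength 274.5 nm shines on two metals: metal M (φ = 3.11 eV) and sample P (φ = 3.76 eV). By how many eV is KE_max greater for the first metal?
0.6500 eV

Using KE_max = hc/λ - φ for each metal:

Photon energy: E = hc/λ = 4.5167 eV

For metal M (φ₁ = 3.11 eV):
KE₁ = E - φ₁ = 4.5167 - 3.11 = 1.4067 eV

For sample P (φ₂ = 3.76 eV):
KE₂ = E - φ₂ = 4.5167 - 3.76 = 0.7567 eV

Difference:
ΔKE = KE₁ - KE₂ = 1.4067 - 0.7567 = 0.6500 eV

Note: The difference equals the difference in work functions: 3.76 - 3.11 = 0.65 eV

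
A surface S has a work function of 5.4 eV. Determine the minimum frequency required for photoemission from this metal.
1.3057e+15 Hz

The threshold frequency is when the photon energy equals the work function:
hf₀ = φ

Solving for f₀:
f₀ = φ/h = (5.4 eV × 1.602×10⁻¹⁹ J/eV) / (6.626×10⁻³⁴ J·s)
f₀ = 1.3057e+15 Hz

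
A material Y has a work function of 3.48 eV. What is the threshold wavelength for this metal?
356.28 nm

The threshold wavelength is when the photon energy equals the work function:
hc/λ₀ = φ

Solving for λ₀:
λ₀ = hc/φ = (6.626×10⁻³⁴ J·s)(3×10⁸ m/s) / (3.48 eV × 1.602×10⁻¹⁹ J/eV)
λ₀ = 356.28 nm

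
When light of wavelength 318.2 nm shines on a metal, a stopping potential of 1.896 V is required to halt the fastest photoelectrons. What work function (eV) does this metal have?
2.00 eV

The stopping potential gives the maximum kinetic energy: KE_max = eV_s = 1.896 eV

From Einstein's photoelectric equation: KE_max = hc/λ - φ
Rearranging: φ = hc/λ - KE_max

Calculate photon energy:
E_photon = hc/λ = (6.626×10⁻³⁴ J·s)(3×10⁸ m/s) / (318.2×10⁻⁹ m) = 3.8964 eV

Therefore:
φ = 3.8964 - 1.896 = 2.00 eV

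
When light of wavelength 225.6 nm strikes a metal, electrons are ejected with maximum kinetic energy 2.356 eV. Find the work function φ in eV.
3.14 eV

From Einstein's photoelectric equation: KE_max = hf - φ = hc/λ - φ

Rearranging for φ:
φ = hc/λ - KE_max

Calculate photon energy:
E_photon = hc/λ = 5.4958 eV

Therefore:
φ = 5.4958 - 2.356 = 3.14 eV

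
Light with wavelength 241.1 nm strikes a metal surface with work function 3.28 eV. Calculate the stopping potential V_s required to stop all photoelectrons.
1.8624 V

The stopping potential V_s satisfies: eV_s = KE_max

First, find KE_max using Einstein's equation:
E_photon = hc/λ = 5.1424 eV
KE_max = E_photon - φ = 5.1424 - 3.28 = 1.8624 eV

Since eV_s = KE_max:
V_s = KE_max/e = 1.8624 V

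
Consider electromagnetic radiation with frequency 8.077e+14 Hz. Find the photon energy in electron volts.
3.3404 eV

Using E = hf:

E = hf = (6.626×10⁻³⁴ J·s)(8.077e+14 Hz)
E = 3.3404 eV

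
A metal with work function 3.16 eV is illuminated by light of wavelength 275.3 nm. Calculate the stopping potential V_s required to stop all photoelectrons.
1.3436 V

The stopping potential V_s satisfies: eV_s = KE_max

First, find KE_max using Einstein's equation:
E_photon = hc/λ = 4.5036 eV
KE_max = E_photon - φ = 4.5036 - 3.16 = 1.3436 eV

Since eV_s = KE_max:
V_s = KE_max/e = 1.3436 V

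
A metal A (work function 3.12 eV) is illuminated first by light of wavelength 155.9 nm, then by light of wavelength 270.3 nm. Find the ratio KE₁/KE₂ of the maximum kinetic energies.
3.2945

Using Einstein's equation: KE_max = hc/λ - φ

For λ₁ = 155.9 nm:
E₁ = hc/λ₁ = 7.9528 eV
KE₁ = E₁ - φ = 7.9528 - 3.12 = 4.8328 eV

For λ₂ = 270.3 nm:
E₂ = hc/λ₂ = 4.5869 eV
KE₂ = E₂ - φ = 4.5869 - 3.12 = 1.4669 eV

Ratio: KE₁/KE₂ = 4.8328/1.4669 = 3.2945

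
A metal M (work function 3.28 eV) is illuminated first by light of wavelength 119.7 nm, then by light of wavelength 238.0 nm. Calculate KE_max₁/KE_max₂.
3.6684

Using Einstein's equation: KE_max = hc/λ - φ

For λ₁ = 119.7 nm:
E₁ = hc/λ₁ = 10.3579 eV
KE₁ = E₁ - φ = 10.3579 - 3.28 = 7.0779 eV

For λ₂ = 238.0 nm:
E₂ = hc/λ₂ = 5.2094 eV
KE₂ = E₂ - φ = 5.2094 - 3.28 = 1.9294 eV

Ratio: KE₁/KE₂ = 7.0779/1.9294 = 3.6684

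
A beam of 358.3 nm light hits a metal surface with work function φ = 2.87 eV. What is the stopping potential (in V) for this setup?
0.5903 V

The stopping potential V_s satisfies: eV_s = KE_max

First, find KE_max using Einstein's equation:
E_photon = hc/λ = 3.4603 eV
KE_max = E_photon - φ = 3.4603 - 2.87 = 0.5903 eV

Since eV_s = KE_max:
V_s = KE_max/e = 0.5903 V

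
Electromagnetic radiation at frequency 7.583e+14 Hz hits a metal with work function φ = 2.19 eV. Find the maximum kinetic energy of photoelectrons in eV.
0.9461 eV

Using Einstein's photoelectric equation: KE_max = hf - φ

First, calculate the photon energy:
E_photon = hf = (6.626×10⁻³⁴ J·s)(7.583e+14 Hz)
E_photon = 3.1361 eV

Then, the maximum kinetic energy:
KE_max = E_photon - φ = 3.1361 eV - 2.19 eV = 0.9461 eV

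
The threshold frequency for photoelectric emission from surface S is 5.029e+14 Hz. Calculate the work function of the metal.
2.08 eV

At the threshold frequency, photon energy equals work function:
φ = hf₀

Calculating:
φ = (6.626×10⁻³⁴ J·s)(5.029e+14 Hz)
φ = 2.08 eV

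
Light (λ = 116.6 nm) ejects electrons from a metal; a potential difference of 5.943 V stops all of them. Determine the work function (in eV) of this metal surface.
4.69 eV

The stopping potential gives the maximum kinetic energy: KE_max = eV_s = 5.943 eV

From Einstein's photoelectric equation: KE_max = hc/λ - φ
Rearranging: φ = hc/λ - KE_max

Calculate photon energy:
E_photon = hc/λ = (6.626×10⁻³⁴ J·s)(3×10⁸ m/s) / (116.6×10⁻⁹ m) = 10.6333 eV

Therefore:
φ = 10.6333 - 5.943 = 4.69 eV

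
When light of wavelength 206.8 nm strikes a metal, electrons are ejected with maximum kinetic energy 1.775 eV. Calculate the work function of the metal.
4.22 eV

From Einstein's photoelectric equation: KE_max = hf - φ = hc/λ - φ

Rearranging for φ:
φ = hc/λ - KE_max

Calculate photon energy:
E_photon = hc/λ = 5.9954 eV

Therefore:
φ = 5.9954 - 1.775 = 4.22 eV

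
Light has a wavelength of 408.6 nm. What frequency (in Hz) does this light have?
7.3371e+14 Hz

Using the wave equation: c = fλ

Solving for frequency:
f = c/λ = (3×10⁸ m/s) / (408.6×10⁻⁹ m)
f = 7.3371e+14 Hz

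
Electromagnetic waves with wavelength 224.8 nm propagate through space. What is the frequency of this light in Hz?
1.3336e+15 Hz

Using the wave equation: c = fλ

Solving for frequency:
f = c/λ = (3×10⁸ m/s) / (224.8×10⁻⁹ m)
f = 1.3336e+15 Hz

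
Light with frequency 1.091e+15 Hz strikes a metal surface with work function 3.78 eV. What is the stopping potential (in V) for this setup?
0.7320 V

The stopping potential V_s satisfies: eV_s = KE_max

First, find KE_max using Einstein's equation:
E_photon = hf = (6.626×10⁻³⁴ J·s)(1.091e+15 Hz) = 4.5120 eV
KE_max = E_photon - φ = 4.5120 - 3.78 = 0.7320 eV

Since eV_s = KE_max:
V_s = KE_max/e = 0.7320 V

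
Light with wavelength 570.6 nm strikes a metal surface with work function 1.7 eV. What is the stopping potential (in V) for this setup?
0.4729 V

The stopping potential V_s satisfies: eV_s = KE_max

First, find KE_max using Einstein's equation:
E_photon = hc/λ = 2.1729 eV
KE_max = E_photon - φ = 2.1729 - 1.7 = 0.4729 eV

Since eV_s = KE_max:
V_s = KE_max/e = 0.4729 V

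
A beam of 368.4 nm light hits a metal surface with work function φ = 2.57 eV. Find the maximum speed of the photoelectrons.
5.2898e+05 m/s

First, find the maximum kinetic energy:
E_photon = hc/λ = 3.3655 eV
KE_max = E_photon - φ = 3.3655 - 2.57 = 0.7955 eV

Convert to Joules: KE_max = 0.7955 × 1.602×10⁻¹⁹ J = 1.2745e-19 J

Then use KE = ½mv² to find velocity:
v = √(2·KE/m) = √(2 × 1.2745e-19 J / 9.109e-31 kg)
v = 5.2898e+05 m/s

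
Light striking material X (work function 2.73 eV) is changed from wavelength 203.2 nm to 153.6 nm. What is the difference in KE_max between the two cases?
1.9703 eV

Using Einstein's equation: KE_max = hc/λ - φ

For λ₁ = 203.2 nm:
KE₁ = hc/λ₁ - φ = 6.1016 - 2.73 = 3.3716 eV

For λ₂ = 153.6 nm:
KE₂ = hc/λ₂ - φ = 8.0719 - 2.73 = 5.3419 eV

Change in KE:
ΔKE = KE₂ - KE₁ = 5.3419 - 3.3716 = 1.9703 eV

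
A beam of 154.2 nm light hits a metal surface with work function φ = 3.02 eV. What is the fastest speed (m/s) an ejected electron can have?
1.3289e+06 m/s

First, find the maximum kinetic energy:
E_photon = hc/λ = 8.0405 eV
KE_max = E_photon - φ = 8.0405 - 3.02 = 5.0205 eV

Convert to Joules: KE_max = 5.0205 × 1.602×10⁻¹⁹ J = 8.0437e-19 J

Then use KE = ½mv² to find velocity:
v = √(2·KE/m) = √(2 × 8.0437e-19 J / 9.109e-31 kg)
v = 1.3289e+06 m/s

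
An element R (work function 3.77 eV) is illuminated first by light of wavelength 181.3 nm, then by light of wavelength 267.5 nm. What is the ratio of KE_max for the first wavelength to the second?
3.5479

Using Einstein's equation: KE_max = hc/λ - φ

For λ₁ = 181.3 nm:
E₁ = hc/λ₁ = 6.8386 eV
KE₁ = E₁ - φ = 6.8386 - 3.77 = 3.0686 eV

For λ₂ = 267.5 nm:
E₂ = hc/λ₂ = 4.6349 eV
KE₂ = E₂ - φ = 4.6349 - 3.77 = 0.8649 eV

Ratio: KE₁/KE₂ = 3.0686/0.8649 = 3.5479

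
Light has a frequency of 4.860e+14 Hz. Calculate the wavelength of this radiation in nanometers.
616.86 nm

Using the wave equation: c = fλ

Solving for wavelength:
λ = c/f = (3×10⁸ m/s) / (4.860e+14 Hz)
λ = 616.86 nm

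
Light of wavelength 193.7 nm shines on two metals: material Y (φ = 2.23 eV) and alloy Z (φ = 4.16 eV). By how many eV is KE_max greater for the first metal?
1.9300 eV

Using KE_max = hc/λ - φ for each metal:

Photon energy: E = hc/λ = 6.4008 eV

For material Y (φ₁ = 2.23 eV):
KE₁ = E - φ₁ = 6.4008 - 2.23 = 4.1708 eV

For alloy Z (φ₂ = 4.16 eV):
KE₂ = E - φ₂ = 6.4008 - 4.16 = 2.2408 eV

Difference:
ΔKE = KE₁ - KE₂ = 4.1708 - 2.2408 = 1.9300 eV

Note: The difference equals the difference in work functions: 4.16 - 2.23 = 1.93 eV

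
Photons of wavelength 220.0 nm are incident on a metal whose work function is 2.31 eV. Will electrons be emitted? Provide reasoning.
Yes

For photoemission, the photon energy must exceed the work function.

Photon energy: E = hc/λ = 5.6356 eV
Work function: φ = 2.31 eV

Since E_photon (5.6356 eV) > φ (2.31 eV), photoemission WILL occur.
The threshold wavelength is λ₀ = hc/φ = 536.7 nm.
Since 220.0 nm < 536.7 nm, the light has sufficient energy.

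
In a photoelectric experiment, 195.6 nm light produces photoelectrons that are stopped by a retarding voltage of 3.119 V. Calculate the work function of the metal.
3.22 eV

The stopping potential gives the maximum kinetic energy: KE_max = eV_s = 3.119 eV

From Einstein's photoelectric equation: KE_max = hc/λ - φ
Rearranging: φ = hc/λ - KE_max

Calculate photon energy:
E_photon = hc/λ = (6.626×10⁻³⁴ J·s)(3×10⁸ m/s) / (195.6×10⁻⁹ m) = 6.3387 eV

Therefore:
φ = 6.3387 - 3.119 = 3.22 eV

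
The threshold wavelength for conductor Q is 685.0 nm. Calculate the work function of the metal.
1.81 eV

At the threshold wavelength, photon energy equals work function:
φ = hc/λ₀

Calculating:
φ = (6.626×10⁻³⁴ J·s)(3×10⁸ m/s) / (685.0×10⁻⁹ m)
φ = 1.81 eV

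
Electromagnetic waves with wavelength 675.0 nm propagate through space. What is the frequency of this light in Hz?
4.4414e+14 Hz

Using the wave equation: c = fλ

Solving for frequency:
f = c/λ = (3×10⁸ m/s) / (675.0×10⁻⁹ m)
f = 4.4414e+14 Hz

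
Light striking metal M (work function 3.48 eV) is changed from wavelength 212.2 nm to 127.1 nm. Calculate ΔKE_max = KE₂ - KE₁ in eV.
3.9121 eV

Using Einstein's equation: KE_max = hc/λ - φ

For λ₁ = 212.2 nm:
KE₁ = hc/λ₁ - φ = 5.8428 - 3.48 = 2.3628 eV

For λ₂ = 127.1 nm:
KE₂ = hc/λ₂ - φ = 9.7549 - 3.48 = 6.2749 eV

Change in KE:
ΔKE = KE₂ - KE₁ = 6.2749 - 2.3628 = 3.9121 eV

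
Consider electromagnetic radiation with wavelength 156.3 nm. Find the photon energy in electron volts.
7.9325 eV

Using E = hf = hc/λ:

E = hc/λ = (6.626×10⁻³⁴ J·s)(3×10⁸ m/s) / (156.3×10⁻⁹ m)
E = 7.9325 eV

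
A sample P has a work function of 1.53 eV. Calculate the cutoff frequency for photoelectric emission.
3.6995e+14 Hz

The threshold frequency is when the photon energy equals the work function:
hf₀ = φ

Solving for f₀:
f₀ = φ/h = (1.53 eV × 1.602×10⁻¹⁹ J/eV) / (6.626×10⁻³⁴ J·s)
f₀ = 3.6995e+14 Hz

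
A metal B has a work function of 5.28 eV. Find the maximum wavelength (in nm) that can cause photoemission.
234.82 nm

The threshold wavelength is when the photon energy equals the work function:
hc/λ₀ = φ

Solving for λ₀:
λ₀ = hc/φ = (6.626×10⁻³⁴ J·s)(3×10⁸ m/s) / (5.28 eV × 1.602×10⁻¹⁹ J/eV)
λ₀ = 234.82 nm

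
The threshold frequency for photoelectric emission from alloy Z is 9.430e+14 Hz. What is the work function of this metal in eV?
3.90 eV

At the threshold frequency, photon energy equals work function:
φ = hf₀

Calculating:
φ = (6.626×10⁻³⁴ J·s)(9.430e+14 Hz)
φ = 3.90 eV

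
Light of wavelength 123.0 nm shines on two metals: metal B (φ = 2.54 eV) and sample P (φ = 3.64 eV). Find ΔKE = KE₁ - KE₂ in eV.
1.1000 eV

Using KE_max = hc/λ - φ for each metal:

Photon energy: E = hc/λ = 10.0800 eV

For metal B (φ₁ = 2.54 eV):
KE₁ = E - φ₁ = 10.0800 - 2.54 = 7.5400 eV

For sample P (φ₂ = 3.64 eV):
KE₂ = E - φ₂ = 10.0800 - 3.64 = 6.4400 eV

Difference:
ΔKE = KE₁ - KE₂ = 7.5400 - 6.4400 = 1.1000 eV

Note: The difference equals the difference in work functions: 3.64 - 2.54 = 1.10 eV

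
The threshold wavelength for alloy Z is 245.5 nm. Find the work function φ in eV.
5.05 eV

At the threshold wavelength, photon energy equals work function:
φ = hc/λ₀

Calculating:
φ = (6.626×10⁻³⁴ J·s)(3×10⁸ m/s) / (245.5×10⁻⁹ m)
φ = 5.05 eV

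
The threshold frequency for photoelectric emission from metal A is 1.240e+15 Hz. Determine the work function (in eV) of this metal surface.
5.13 eV

At the threshold frequency, photon energy equals work function:
φ = hf₀

Calculating:
φ = (6.626×10⁻³⁴ J·s)(1.240e+15 Hz)
φ = 5.13 eV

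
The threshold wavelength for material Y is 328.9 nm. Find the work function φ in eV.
3.77 eV

At the threshold wavelength, photon energy equals work function:
φ = hc/λ₀

Calculating:
φ = (6.626×10⁻³⁴ J·s)(3×10⁸ m/s) / (328.9×10⁻⁹ m)
φ = 3.77 eV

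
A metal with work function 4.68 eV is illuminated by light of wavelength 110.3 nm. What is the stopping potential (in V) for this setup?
6.5606 V

The stopping potential V_s satisfies: eV_s = KE_max

First, find KE_max using Einstein's equation:
E_photon = hc/λ = 11.2406 eV
KE_max = E_photon - φ = 11.2406 - 4.68 = 6.5606 eV

Since eV_s = KE_max:
V_s = KE_max/e = 6.5606 V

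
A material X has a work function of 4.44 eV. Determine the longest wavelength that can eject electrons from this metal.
279.24 nm

The threshold wavelength is when the photon energy equals the work function:
hc/λ₀ = φ

Solving for λ₀:
λ₀ = hc/φ = (6.626×10⁻³⁴ J·s)(3×10⁸ m/s) / (4.44 eV × 1.602×10⁻¹⁹ J/eV)
λ₀ = 279.24 nm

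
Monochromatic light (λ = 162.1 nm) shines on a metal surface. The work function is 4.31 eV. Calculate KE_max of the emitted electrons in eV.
3.3386 eV

Using Einstein's photoelectric equation: KE_max = hf - φ = hc/λ - φ

First, calculate the photon energy:
E_photon = hc/λ = (6.626×10⁻³⁴ J·s)(3×10⁸ m/s) / (162.1×10⁻⁹ m)
E_photon = 7.6486 eV

Then, the maximum kinetic energy:
KE_max = E_photon - φ = 7.6486 eV - 4.31 eV = 3.3386 eV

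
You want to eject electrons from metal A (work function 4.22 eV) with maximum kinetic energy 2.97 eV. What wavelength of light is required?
172.44 nm

From Einstein's equation: KE_max = hc/λ - φ

Rearranging for λ:
hc/λ = KE_max + φ
λ = hc/(KE_max + φ)

Required photon energy:
E_photon = KE_max + φ = 2.97 + 4.22 = 7.19 eV

Required wavelength:
λ = hc/E_photon = (6.626×10⁻³⁴)(3×10⁸) / (7.19 × 1.602×10⁻¹⁹)
λ = 172.44 nm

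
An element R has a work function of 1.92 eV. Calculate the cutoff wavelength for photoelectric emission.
645.75 nm

The threshold wavelength is when the photon energy equals the work function:
hc/λ₀ = φ

Solving for λ₀:
λ₀ = hc/φ = (6.626×10⁻³⁴ J·s)(3×10⁸ m/s) / (1.92 eV × 1.602×10⁻¹⁹ J/eV)
λ₀ = 645.75 nm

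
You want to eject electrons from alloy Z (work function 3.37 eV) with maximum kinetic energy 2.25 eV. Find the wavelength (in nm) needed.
220.61 nm

From Einstein's equation: KE_max = hc/λ - φ

Rearranging for λ:
hc/λ = KE_max + φ
λ = hc/(KE_max + φ)

Required photon energy:
E_photon = KE_max + φ = 2.25 + 3.37 = 5.62 eV

Required wavelength:
λ = hc/E_photon = (6.626×10⁻³⁴)(3×10⁸) / (5.62 × 1.602×10⁻¹⁹)
λ = 220.61 nm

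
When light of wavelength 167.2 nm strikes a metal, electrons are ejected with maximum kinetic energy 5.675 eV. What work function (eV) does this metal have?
1.74 eV

From Einstein's photoelectric equation: KE_max = hf - φ = hc/λ - φ

Rearranging for φ:
φ = hc/λ - KE_max

Calculate photon energy:
E_photon = hc/λ = 7.4153 eV

Therefore:
φ = 7.4153 - 5.675 = 1.74 eV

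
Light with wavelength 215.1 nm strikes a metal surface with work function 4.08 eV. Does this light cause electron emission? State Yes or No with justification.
Yes

For photoemission, the photon energy must exceed the work function.

Photon energy: E = hc/λ = 5.7640 eV
Work function: φ = 4.08 eV

Since E_photon (5.7640 eV) > φ (4.08 eV), photoemission WILL occur.
The threshold wavelength is λ₀ = hc/φ = 303.9 nm.
Since 215.1 nm < 303.9 nm, the light has sufficient energy.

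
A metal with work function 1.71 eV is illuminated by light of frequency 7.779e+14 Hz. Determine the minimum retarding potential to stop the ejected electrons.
1.5071 V

The stopping potential V_s satisfies: eV_s = KE_max

First, find KE_max using Einstein's equation:
E_photon = hf = (6.626×10⁻³⁴ J·s)(7.779e+14 Hz) = 3.2171 eV
KE_max = E_photon - φ = 3.2171 - 1.71 = 1.5071 eV

Since eV_s = KE_max:
V_s = KE_max/e = 1.5071 V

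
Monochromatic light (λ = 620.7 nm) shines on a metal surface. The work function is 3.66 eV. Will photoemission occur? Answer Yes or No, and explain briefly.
No

For photoemission, the photon energy must exceed the work function.

Photon energy: E = hc/λ = 1.9975 eV
Work function: φ = 3.66 eV

Since E_photon (1.9975 eV) < φ (3.66 eV), photoemission will NOT occur.
The threshold wavelength is λ₀ = hc/φ = 338.8 nm.
Since 620.7 nm > 338.8 nm, the photons lack sufficient energy.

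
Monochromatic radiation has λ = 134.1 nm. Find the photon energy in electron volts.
9.2457 eV

Using E = hf = hc/λ:

E = hc/λ = (6.626×10⁻³⁴ J·s)(3×10⁸ m/s) / (134.1×10⁻⁹ m)
E = 9.2457 eV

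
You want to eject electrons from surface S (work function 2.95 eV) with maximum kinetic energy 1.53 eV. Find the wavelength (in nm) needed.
276.75 nm

From Einstein's equation: KE_max = hc/λ - φ

Rearranging for λ:
hc/λ = KE_max + φ
λ = hc/(KE_max + φ)

Required photon energy:
E_photon = KE_max + φ = 1.53 + 2.95 = 4.48 eV

Required wavelength:
λ = hc/E_photon = (6.626×10⁻³⁴)(3×10⁸) / (4.48 × 1.602×10⁻¹⁹)
λ = 276.75 nm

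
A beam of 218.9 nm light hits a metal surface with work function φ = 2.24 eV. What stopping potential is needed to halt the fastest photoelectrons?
3.4240 V

The stopping potential V_s satisfies: eV_s = KE_max

First, find KE_max using Einstein's equation:
E_photon = hc/λ = 5.6640 eV
KE_max = E_photon - φ = 5.6640 - 2.24 = 3.4240 eV

Since eV_s = KE_max:
V_s = KE_max/e = 3.4240 V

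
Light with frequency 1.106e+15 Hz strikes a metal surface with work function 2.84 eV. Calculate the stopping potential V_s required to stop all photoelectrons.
1.7340 V

The stopping potential V_s satisfies: eV_s = KE_max

First, find KE_max using Einstein's equation:
E_photon = hf = (6.626×10⁻³⁴ J·s)(1.106e+15 Hz) = 4.5740 eV
KE_max = E_photon - φ = 4.5740 - 2.84 = 1.7340 eV

Since eV_s = KE_max:
V_s = KE_max/e = 1.7340 V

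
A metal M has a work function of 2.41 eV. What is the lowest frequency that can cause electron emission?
5.8274e+14 Hz

The threshold frequency is when the photon energy equals the work function:
hf₀ = φ

Solving for f₀:
f₀ = φ/h = (2.41 eV × 1.602×10⁻¹⁹ J/eV) / (6.626×10⁻³⁴ J·s)
f₀ = 5.8274e+14 Hz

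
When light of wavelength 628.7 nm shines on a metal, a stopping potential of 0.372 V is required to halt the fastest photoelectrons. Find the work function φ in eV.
1.60 eV

The stopping potential gives the maximum kinetic energy: KE_max = eV_s = 0.372 eV

From Einstein's photoelectric equation: KE_max = hc/λ - φ
Rearranging: φ = hc/λ - KE_max

Calculate photon energy:
E_photon = hc/λ = (6.626×10⁻³⁴ J·s)(3×10⁸ m/s) / (628.7×10⁻⁹ m) = 1.9721 eV

Therefore:
φ = 1.9721 - 0.372 = 1.60 eV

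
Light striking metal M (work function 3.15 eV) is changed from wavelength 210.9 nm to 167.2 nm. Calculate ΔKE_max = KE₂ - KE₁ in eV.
1.5365 eV

Using Einstein's equation: KE_max = hc/λ - φ

For λ₁ = 210.9 nm:
KE₁ = hc/λ₁ - φ = 5.8788 - 3.15 = 2.7288 eV

For λ₂ = 167.2 nm:
KE₂ = hc/λ₂ - φ = 7.4153 - 3.15 = 4.2653 eV

Change in KE:
ΔKE = KE₂ - KE₁ = 4.2653 - 2.7288 = 1.5365 eV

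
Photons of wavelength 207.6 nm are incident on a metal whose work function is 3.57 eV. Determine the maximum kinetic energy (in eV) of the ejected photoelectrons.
2.4023 eV

Using Einstein's photoelectric equation: KE_max = hf - φ = hc/λ - φ

First, calculate the photon energy:
E_photon = hc/λ = (6.626×10⁻³⁴ J·s)(3×10⁸ m/s) / (207.6×10⁻⁹ m)
E_photon = 5.9723 eV

Then, the maximum kinetic energy:
KE_max = E_photon - φ = 5.9723 eV - 3.57 eV = 2.4023 eV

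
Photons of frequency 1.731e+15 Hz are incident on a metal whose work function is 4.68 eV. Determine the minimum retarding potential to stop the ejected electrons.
2.4788 V

The stopping potential V_s satisfies: eV_s = KE_max

First, find KE_max using Einstein's equation:
E_photon = hf = (6.626×10⁻³⁴ J·s)(1.731e+15 Hz) = 7.1588 eV
KE_max = E_photon - φ = 7.1588 - 4.68 = 2.4788 eV

Since eV_s = KE_max:
V_s = KE_max/e = 2.4788 V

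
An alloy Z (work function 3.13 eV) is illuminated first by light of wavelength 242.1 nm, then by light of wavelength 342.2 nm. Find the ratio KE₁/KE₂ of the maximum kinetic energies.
4.0377

Using Einstein's equation: KE_max = hc/λ - φ

For λ₁ = 242.1 nm:
E₁ = hc/λ₁ = 5.1212 eV
KE₁ = E₁ - φ = 5.1212 - 3.13 = 1.9912 eV

For λ₂ = 342.2 nm:
E₂ = hc/λ₂ = 3.6232 eV
KE₂ = E₂ - φ = 3.6232 - 3.13 = 0.4932 eV

Ratio: KE₁/KE₂ = 1.9912/0.4932 = 4.0377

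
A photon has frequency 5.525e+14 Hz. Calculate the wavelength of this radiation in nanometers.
542.61 nm

Using the wave equation: c = fλ

Solving for wavelength:
λ = c/f = (3×10⁸ m/s) / (5.525e+14 Hz)
λ = 542.61 nm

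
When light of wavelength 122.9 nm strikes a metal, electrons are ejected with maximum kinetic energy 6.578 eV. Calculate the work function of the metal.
3.51 eV

From Einstein's photoelectric equation: KE_max = hf - φ = hc/λ - φ

Rearranging for φ:
φ = hc/λ - KE_max

Calculate photon energy:
E_photon = hc/λ = 10.0882 eV

Therefore:
φ = 10.0882 - 6.578 = 3.51 eV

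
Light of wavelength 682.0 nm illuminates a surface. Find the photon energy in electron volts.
1.8180 eV

Using E = hf = hc/λ:

E = hc/λ = (6.626×10⁻³⁴ J·s)(3×10⁸ m/s) / (682.0×10⁻⁹ m)
E = 1.8180 eV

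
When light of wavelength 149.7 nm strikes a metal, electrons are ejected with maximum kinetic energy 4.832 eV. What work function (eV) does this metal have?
3.45 eV

From Einstein's photoelectric equation: KE_max = hf - φ = hc/λ - φ

Rearranging for φ:
φ = hc/λ - KE_max

Calculate photon energy:
E_photon = hc/λ = 8.2822 eV

Therefore:
φ = 8.2822 - 4.832 = 3.45 eV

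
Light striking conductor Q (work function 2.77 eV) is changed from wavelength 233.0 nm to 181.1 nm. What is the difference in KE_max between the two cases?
1.5250 eV

Using Einstein's equation: KE_max = hc/λ - φ

For λ₁ = 233.0 nm:
KE₁ = hc/λ₁ - φ = 5.3212 - 2.77 = 2.5512 eV

For λ₂ = 181.1 nm:
KE₂ = hc/λ₂ - φ = 6.8462 - 2.77 = 4.0762 eV

Change in KE:
ΔKE = KE₂ - KE₁ = 4.0762 - 2.5512 = 1.5250 eV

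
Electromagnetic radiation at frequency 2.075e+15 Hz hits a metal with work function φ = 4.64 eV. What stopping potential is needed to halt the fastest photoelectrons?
3.9415 V

The stopping potential V_s satisfies: eV_s = KE_max

First, find KE_max using Einstein's equation:
E_photon = hf = (6.626×10⁻³⁴ J·s)(2.075e+15 Hz) = 8.5815 eV
KE_max = E_photon - φ = 8.5815 - 4.64 = 3.9415 eV

Since eV_s = KE_max:
V_s = KE_max/e = 3.9415 V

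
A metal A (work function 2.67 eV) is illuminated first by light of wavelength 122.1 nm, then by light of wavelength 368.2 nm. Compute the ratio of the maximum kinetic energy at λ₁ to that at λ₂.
10.7332

Using Einstein's equation: KE_max = hc/λ - φ

For λ₁ = 122.1 nm:
E₁ = hc/λ₁ = 10.1543 eV
KE₁ = E₁ - φ = 10.1543 - 2.67 = 7.4843 eV

For λ₂ = 368.2 nm:
E₂ = hc/λ₂ = 3.3673 eV
KE₂ = E₂ - φ = 3.3673 - 2.67 = 0.6973 eV

Ratio: KE₁/KE₂ = 7.4843/0.6973 = 10.7332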